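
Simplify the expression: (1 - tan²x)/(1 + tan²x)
(1 - tan²x)/(1 + tan²x) = cos(2x) (using Double angle)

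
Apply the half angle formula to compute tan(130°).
tan(130°) = sin 260° / (1 + cos 260°) = -1.192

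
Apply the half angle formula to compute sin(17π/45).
sin(17π/45) = √((1 - cos 34π/45)/2) = 0.9272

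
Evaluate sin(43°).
sin(43°) = 0.682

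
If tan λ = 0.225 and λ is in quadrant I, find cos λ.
cos λ = 0.9756 (using tan²λ + 1 = sec²λ)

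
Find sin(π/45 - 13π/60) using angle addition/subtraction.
sin(π/45 - 13π/60) = sin π/45 cos 13π/60 - cos π/45 sin 13π/60 = -0.5736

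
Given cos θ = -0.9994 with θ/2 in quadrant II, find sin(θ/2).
sin(θ/2) = ±√((1 - cos θ)/2); positive since θ/2 ∈ QII, so sin(θ/2) = 0.9998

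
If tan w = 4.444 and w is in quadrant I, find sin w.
sin w = 0.9756 (using tan²w + 1 = sec²w)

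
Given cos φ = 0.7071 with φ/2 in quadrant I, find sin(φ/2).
sin(φ/2) = ±√((1 - cos φ)/2); positive since φ/2 ∈ QI, so sin(φ/2) = 0.3827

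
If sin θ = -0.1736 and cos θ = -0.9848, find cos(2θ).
cos(2θ) = cos²θ - sin²θ = 0.9397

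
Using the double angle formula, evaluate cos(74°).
cos(74°) = cos²37° - sin²37° = 0.2756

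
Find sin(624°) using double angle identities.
sin(624°) = 2 sin 312° cos 312° = -0.9945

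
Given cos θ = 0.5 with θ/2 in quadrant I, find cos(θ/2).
cos(θ/2) = ±√((1 + cos θ)/2); positive since θ/2 ∈ QI, so cos(θ/2) = √3/2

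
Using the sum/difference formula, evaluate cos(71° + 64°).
cos(71° + 64°) = cos 71° cos 64° - sin 71° sin 64° = -√2/2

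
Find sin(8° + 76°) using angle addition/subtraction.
sin(8° + 76°) = sin 8° cos 76° + cos 8° sin 76° = 0.9945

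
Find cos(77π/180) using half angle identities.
cos(77π/180) = √((1 + cos 77π/90)/2) = 0.225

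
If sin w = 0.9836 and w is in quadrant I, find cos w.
cos w = 0.1804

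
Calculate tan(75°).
tan(75°) = 2+√3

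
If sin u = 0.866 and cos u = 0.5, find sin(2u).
sin(2u) = 2 sin u cos u = 0.866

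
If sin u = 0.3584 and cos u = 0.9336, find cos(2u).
cos(2u) = cos²u - sin²u = 0.7432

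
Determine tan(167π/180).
tan(167π/180) = -0.2309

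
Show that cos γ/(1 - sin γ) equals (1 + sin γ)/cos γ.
RHS = (1 + sin γ)(1 - sin γ) / (cos γ(1 - sin γ)) = (1 - sin²γ) / (cos γ(1 - sin γ)) = cos²γ / (cos γ(1 - sin γ)) = cos γ/(1 - sin γ) = LHS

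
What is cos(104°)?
cos(104°) = -0.2419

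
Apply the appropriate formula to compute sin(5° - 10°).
sin(5° - 10°) = sin 5° cos 10° - cos 5° sin 10° = -0.08716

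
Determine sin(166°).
sin(166°) = 0.2419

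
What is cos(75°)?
cos(75°) = (√6-√2)/4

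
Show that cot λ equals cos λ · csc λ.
RHS = cos λ · (1/sin λ) = cos λ/sin λ = cot λ = LHS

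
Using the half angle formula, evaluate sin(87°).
sin(87°) = √((1 - cos 174°)/2) = 0.9986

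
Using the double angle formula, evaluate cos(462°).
cos(462°) = 1 - 2sin²231° = -0.2079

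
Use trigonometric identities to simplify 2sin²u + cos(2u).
2sin²u + cos(2u) = 1 (using Double angle)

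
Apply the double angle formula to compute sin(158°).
sin(158°) = 2 sin 79° cos 79° = 0.3746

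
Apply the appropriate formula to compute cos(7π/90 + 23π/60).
cos(7π/90 + 23π/60) = cos 7π/90 cos 23π/60 - sin 7π/90 sin 23π/60 = 0.1219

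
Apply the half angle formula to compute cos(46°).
cos(46°) = √((1 + cos 92°)/2) = 0.6947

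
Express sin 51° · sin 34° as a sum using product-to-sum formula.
sin 51° sin 34° = (1/2)[cos(51°-34°) - cos(51°+34°)]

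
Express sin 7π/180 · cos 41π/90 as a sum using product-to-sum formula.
sin 7π/180 cos 41π/90 = (1/2)[sin(7π/180+41π/90) + sin(7π/180-41π/90)]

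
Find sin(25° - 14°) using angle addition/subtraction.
sin(25° - 14°) = sin 25° cos 14° - cos 25° sin 14° = 0.1908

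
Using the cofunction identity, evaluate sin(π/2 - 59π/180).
sin(π/2 - 59π/180) = cos(59π/180) = 0.515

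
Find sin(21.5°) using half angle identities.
sin(21.5°) = √((1 - cos 43°)/2) = 0.3665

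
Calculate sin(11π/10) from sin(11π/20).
sin(11π/10) = 2 sin 11π/20 cos 11π/20 = -0.309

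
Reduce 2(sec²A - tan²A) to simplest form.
2(sec²A - tan²A) = 2 (using Pythagorean identity)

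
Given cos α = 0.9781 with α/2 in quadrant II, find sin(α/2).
sin(α/2) = ±√((1 - cos α)/2); positive since α/2 ∈ QII, so sin(α/2) = 0.1046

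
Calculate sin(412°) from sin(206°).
sin(412°) = 2 sin 206° cos 206° = 0.788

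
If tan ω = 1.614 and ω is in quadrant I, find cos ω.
cos ω = 0.5267 (using tan²ω + 1 = sec²ω)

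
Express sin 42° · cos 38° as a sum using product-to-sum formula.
sin 42° cos 38° = (1/2)[sin(42°+38°) + sin(42°-38°)]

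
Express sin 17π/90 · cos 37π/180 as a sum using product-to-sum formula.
sin 17π/90 cos 37π/180 = (1/2)[sin(17π/90+37π/180) + sin(17π/90-37π/180)]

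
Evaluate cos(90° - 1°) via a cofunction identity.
cos(90° - 1°) = sin(1°) = 0.01745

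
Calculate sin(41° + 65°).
sin(41° + 65°) = sin 41° cos 65° + cos 41° sin 65° = 0.9613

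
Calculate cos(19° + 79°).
cos(19° + 79°) = cos 19° cos 79° - sin 19° sin 79° = -0.1392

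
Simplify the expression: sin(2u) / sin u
sin(2u) / sin u = 2 cos u (using Double angle)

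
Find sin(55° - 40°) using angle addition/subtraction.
sin(55° - 40°) = sin 55° cos 40° - cos 55° sin 40° = (√6-√2)/4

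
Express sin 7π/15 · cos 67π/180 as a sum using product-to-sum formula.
sin 7π/15 cos 67π/180 = (1/2)[sin(7π/15+67π/180) + sin(7π/15-67π/180)]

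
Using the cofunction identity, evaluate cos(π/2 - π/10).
cos(π/2 - π/10) = sin(π/10) = 0.309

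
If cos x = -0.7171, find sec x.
sec x = 1/cos x = -1.395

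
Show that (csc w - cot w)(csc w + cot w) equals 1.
LHS = csc²w - cot²w = (1 + cot²w) - cot²w = 1 = RHS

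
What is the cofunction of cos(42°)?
cos(42°) = sin(90° - 42°) = sin(48°)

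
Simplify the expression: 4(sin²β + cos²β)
4(sin²β + cos²β) = 4 (using Pythagorean identity)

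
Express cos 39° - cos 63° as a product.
cos 39° - cos 63° = -2 sin(51°) sin(-12°)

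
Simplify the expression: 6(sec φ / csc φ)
6(sec φ / csc φ) = 6(tan φ) (using Reciprocal identities)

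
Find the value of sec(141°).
sec(141°) = -1.287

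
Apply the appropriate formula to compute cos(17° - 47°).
cos(17° - 47°) = cos 17° cos 47° + sin 17° sin 47° = √3/2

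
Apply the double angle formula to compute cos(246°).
cos(246°) = cos²123° - sin²123° = -0.4067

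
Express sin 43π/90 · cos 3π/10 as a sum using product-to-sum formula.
sin 43π/90 cos 3π/10 = (1/2)[sin(43π/90+3π/10) + sin(43π/90-3π/10)]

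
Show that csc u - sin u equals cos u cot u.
LHS = 1/sin u - sin u = (1 - sin²u)/sin u = cos²u/sin u = cos u · (cos u/sin u) = cos u cot u = RHS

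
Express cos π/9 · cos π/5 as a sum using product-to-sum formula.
cos π/9 cos π/5 = (1/2)[cos(π/9-π/5) + cos(π/9+π/5)]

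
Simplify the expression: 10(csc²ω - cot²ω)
10(csc²ω - cot²ω) = 10 (using Pythagorean identity)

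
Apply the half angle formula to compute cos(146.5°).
cos(146.5°) = -√((1 + cos 293°)/2) = -0.8339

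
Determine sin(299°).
sin(299°) = -0.8746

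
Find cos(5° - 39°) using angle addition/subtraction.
cos(5° - 39°) = cos 5° cos 39° + sin 5° sin 39° = 0.829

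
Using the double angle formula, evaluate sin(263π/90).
sin(263π/90) = 2 sin 263π/180 cos 263π/180 = 0.2419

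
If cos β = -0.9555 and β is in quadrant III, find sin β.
sin β = -0.295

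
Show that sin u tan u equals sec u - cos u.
RHS = 1/cos u - cos u = (1 - cos²u)/cos u = sin²u/cos u = sin u · (sin u/cos u) = sin u tan u = LHS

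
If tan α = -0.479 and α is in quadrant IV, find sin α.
sin α = -0.432 (using tan²α + 1 = sec²α)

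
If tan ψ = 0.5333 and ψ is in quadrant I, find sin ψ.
sin ψ = 0.4706 (using tan²ψ + 1 = sec²ψ)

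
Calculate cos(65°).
cos(65°) = 0.4226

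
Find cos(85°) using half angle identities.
cos(85°) = √((1 + cos 170°)/2) = 0.08716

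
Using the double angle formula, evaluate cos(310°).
cos(310°) = cos²155° - sin²155° = 0.6428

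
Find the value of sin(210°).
sin(210°) = -1/2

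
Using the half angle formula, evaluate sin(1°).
sin(1°) = √((1 - cos 2°)/2) = 0.01745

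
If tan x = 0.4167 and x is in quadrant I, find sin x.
sin x = 0.3846 (using tan²x + 1 = sec²x)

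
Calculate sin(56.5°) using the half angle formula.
sin(56.5°) = √((1 - cos 113°)/2) = 0.8339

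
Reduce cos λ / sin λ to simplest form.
cos λ / sin λ = cot λ (using Quotient identity)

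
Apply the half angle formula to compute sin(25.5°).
sin(25.5°) = √((1 - cos 51°)/2) = 0.4305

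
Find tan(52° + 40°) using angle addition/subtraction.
tan(52° + 40°) = (tan 52° + tan 40°)/(1 - tan 52° tan 40°) = -28.64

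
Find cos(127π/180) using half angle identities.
cos(127π/180) = -√((1 + cos 127π/90)/2) = -0.6018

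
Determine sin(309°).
sin(309°) = -0.7771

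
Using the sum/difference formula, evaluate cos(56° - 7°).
cos(56° - 7°) = cos 56° cos 7° + sin 56° sin 7° = 0.6561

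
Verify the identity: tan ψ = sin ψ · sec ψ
RHS = sin ψ · (1/cos ψ) = sin ψ/cos ψ = tan ψ = LHS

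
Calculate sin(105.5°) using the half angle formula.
sin(105.5°) = √((1 - cos 211°)/2) = 0.9636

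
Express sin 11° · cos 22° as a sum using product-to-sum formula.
sin 11° cos 22° = (1/2)[sin(11°+22°) + sin(11°-22°)]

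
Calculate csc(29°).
csc(29°) = 2.063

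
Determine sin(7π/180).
sin(7π/180) = 0.1219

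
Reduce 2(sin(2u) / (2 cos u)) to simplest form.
2(sin(2u) / (2 cos u)) = 2(sin u) (using Double angle)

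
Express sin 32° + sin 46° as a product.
sin 32° + sin 46° = 2 sin(39°) cos(-7°)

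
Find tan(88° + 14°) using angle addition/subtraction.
tan(88° + 14°) = (tan 88° + tan 14°)/(1 - tan 88° tan 14°) = -4.705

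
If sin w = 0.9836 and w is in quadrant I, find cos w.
cos w = 0.1804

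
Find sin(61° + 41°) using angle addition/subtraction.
sin(61° + 41°) = sin 61° cos 41° + cos 61° sin 41° = 0.9781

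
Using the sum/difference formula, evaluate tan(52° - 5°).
tan(52° - 5°) = (tan 52° - tan 5°)/(1 + tan 52° tan 5°) = 1.072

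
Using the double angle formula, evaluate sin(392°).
sin(392°) = 2 sin 196° cos 196° = 0.5299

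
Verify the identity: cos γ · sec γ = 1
LHS = cos γ · (1/cos γ) = 1 = RHS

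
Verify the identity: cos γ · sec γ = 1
LHS = cos γ · (1/cos γ) = 1 = RHS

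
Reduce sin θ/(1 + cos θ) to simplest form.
sin θ/(1 + cos θ) = tan(θ/2) (using Half angle)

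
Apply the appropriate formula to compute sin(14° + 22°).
sin(14° + 22°) = sin 14° cos 22° + cos 14° sin 22° = 0.5878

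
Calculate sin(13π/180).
sin(13π/180) = 0.225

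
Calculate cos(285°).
cos(285°) = (√6-√2)/4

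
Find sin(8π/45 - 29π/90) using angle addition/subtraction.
sin(8π/45 - 29π/90) = sin 8π/45 cos 29π/90 - cos 8π/45 sin 29π/90 = -0.4384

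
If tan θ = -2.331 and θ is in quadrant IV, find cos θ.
cos θ = 0.3943 (using tan²θ + 1 = sec²θ)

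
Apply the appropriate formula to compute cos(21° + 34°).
cos(21° + 34°) = cos 21° cos 34° - sin 21° sin 34° = 0.5736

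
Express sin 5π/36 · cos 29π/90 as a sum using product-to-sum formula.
sin 5π/36 cos 29π/90 = (1/2)[sin(5π/36+29π/90) + sin(5π/36-29π/90)]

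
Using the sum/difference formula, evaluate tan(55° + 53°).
tan(55° + 53°) = (tan 55° + tan 53°)/(1 - tan 55° tan 53°) = -3.078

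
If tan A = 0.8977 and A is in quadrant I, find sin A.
sin A = 0.668 (using tan²A + 1 = sec²A)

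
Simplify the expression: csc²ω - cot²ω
csc²ω - cot²ω = 1 (using Pythagorean identity)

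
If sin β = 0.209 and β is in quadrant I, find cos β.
cos β = 0.9779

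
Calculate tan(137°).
tan(137°) = -0.9325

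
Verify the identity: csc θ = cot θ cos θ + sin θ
RHS = cos²θ/sin θ + sin θ = (cos²θ + sin²θ)/sin θ = 1/sin θ = csc θ = LHS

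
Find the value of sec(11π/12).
sec(11π/12) = -1.035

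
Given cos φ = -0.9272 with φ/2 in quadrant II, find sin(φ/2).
sin(φ/2) = ±√((1 - cos φ)/2); positive since φ/2 ∈ QII, so sin(φ/2) = 0.9816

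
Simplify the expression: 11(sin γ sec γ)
11(sin γ sec γ) = 11(tan γ) (using Reciprocal + quotient)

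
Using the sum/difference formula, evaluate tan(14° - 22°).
tan(14° - 22°) = (tan 14° - tan 22°)/(1 + tan 14° tan 22°) = -0.1405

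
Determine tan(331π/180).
tan(331π/180) = -0.5543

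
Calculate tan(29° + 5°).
tan(29° + 5°) = (tan 29° + tan 5°)/(1 - tan 29° tan 5°) = 0.6745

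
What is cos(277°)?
cos(277°) = 0.1219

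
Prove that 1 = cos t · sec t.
RHS = cos t · (1/cos t) = 1 = LHS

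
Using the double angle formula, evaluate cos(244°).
cos(244°) = cos²122° - sin²122° = -0.4384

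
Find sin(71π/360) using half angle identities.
sin(71π/360) = √((1 - cos 71π/180)/2) = 0.5807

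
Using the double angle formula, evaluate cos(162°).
cos(162°) = cos²81° - sin²81° = -0.9511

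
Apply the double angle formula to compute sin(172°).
sin(172°) = 2 sin 86° cos 86° = 0.1392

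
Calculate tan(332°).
tan(332°) = -0.5317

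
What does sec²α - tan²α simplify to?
sec²α - tan²α = 1 (using Pythagorean identity)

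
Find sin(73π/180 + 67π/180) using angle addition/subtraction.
sin(73π/180 + 67π/180) = sin 73π/180 cos 67π/180 + cos 73π/180 sin 67π/180 = 0.6428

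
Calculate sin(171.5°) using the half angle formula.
sin(171.5°) = √((1 - cos 343°)/2) = 0.1478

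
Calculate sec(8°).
sec(8°) = 1.01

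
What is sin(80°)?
sin(80°) = 0.9848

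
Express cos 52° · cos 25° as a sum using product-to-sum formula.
cos 52° cos 25° = (1/2)[cos(52°-25°) + cos(52°+25°)]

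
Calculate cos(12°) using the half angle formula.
cos(12°) = √((1 + cos 24°)/2) = 0.9781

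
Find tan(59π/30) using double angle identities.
tan(59π/30) = 2 tan 59π/60 / (1 - tan²59π/60) = -0.1051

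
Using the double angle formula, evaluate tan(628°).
tan(628°) = 2 tan 314° / (1 - tan²314°) = 28.64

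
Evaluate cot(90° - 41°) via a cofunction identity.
cot(90° - 41°) = tan(41°) = 0.8693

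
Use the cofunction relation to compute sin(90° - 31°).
sin(90° - 31°) = cos(31°) = 0.8572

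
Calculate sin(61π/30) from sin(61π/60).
sin(61π/30) = 2 sin 61π/60 cos 61π/60 = 0.1045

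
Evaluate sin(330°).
sin(330°) = -1/2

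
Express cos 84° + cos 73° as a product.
cos 84° + cos 73° = 2 cos(78.5°) cos(5.5°)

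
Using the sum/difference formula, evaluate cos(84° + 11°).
cos(84° + 11°) = cos 84° cos 11° - sin 84° sin 11° = -0.08716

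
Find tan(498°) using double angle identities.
tan(498°) = 2 tan 249° / (1 - tan²249°) = -0.9004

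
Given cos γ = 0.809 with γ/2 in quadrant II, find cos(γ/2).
cos(γ/2) = ±√((1 + cos γ)/2); negative since γ/2 ∈ QII, so cos(γ/2) = -0.9511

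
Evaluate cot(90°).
cot(90°) = 0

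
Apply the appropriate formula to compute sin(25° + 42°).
sin(25° + 42°) = sin 25° cos 42° + cos 25° sin 42° = 0.9205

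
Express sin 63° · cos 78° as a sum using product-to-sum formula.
sin 63° cos 78° = (1/2)[sin(63°+78°) + sin(63°-78°)]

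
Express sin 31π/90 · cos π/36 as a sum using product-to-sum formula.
sin 31π/90 cos π/36 = (1/2)[sin(31π/90+π/36) + sin(31π/90-π/36)]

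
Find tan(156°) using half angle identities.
tan(156°) = sin 312° / (1 + cos 312°) = -0.4452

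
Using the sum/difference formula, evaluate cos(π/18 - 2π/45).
cos(π/18 - 2π/45) = cos π/18 cos 2π/45 + sin π/18 sin 2π/45 = 0.9994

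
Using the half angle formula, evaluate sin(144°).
sin(144°) = √((1 - cos 288°)/2) = 0.5878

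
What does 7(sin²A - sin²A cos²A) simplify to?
7(sin²A - sin²A cos²A) = 7(sin⁴A) (using Factoring)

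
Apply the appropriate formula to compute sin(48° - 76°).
sin(48° - 76°) = sin 48° cos 76° - cos 48° sin 76° = -0.4695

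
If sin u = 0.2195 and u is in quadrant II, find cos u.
cos u = -0.9756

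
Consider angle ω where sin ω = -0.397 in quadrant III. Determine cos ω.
cos ω = ±√(1 - sin²ω) = -0.9178 (negative in QIII)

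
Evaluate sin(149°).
sin(149°) = 0.515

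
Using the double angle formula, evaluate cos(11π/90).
cos(11π/90) = cos²11π/180 - sin²11π/180 = 0.9272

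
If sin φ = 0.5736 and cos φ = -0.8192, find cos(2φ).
cos(2φ) = cos²φ - sin²φ = 0.3421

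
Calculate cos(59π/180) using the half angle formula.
cos(59π/180) = √((1 + cos 59π/90)/2) = 0.515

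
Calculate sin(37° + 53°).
sin(37° + 53°) = sin 37° cos 53° + cos 37° sin 53° = 1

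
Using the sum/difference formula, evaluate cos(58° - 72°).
cos(58° - 72°) = cos 58° cos 72° + sin 58° sin 72° = 0.9703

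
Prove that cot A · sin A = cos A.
LHS = (cos A/sin A) · sin A = cos A = RHS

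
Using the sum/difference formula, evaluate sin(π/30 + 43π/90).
sin(π/30 + 43π/90) = sin π/30 cos 43π/90 + cos π/30 sin 43π/90 = 0.9994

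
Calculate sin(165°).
sin(165°) = (√6-√2)/4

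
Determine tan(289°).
tan(289°) = -2.904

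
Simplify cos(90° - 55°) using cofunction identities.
cos(90° - 55°) = sin(55°)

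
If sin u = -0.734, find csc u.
csc u = 1/sin u = -1.362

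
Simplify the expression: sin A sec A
sin A sec A = tan A (using Reciprocal + quotient)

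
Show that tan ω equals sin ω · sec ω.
RHS = sin ω · (1/cos ω) = sin ω/cos ω = tan ω = LHS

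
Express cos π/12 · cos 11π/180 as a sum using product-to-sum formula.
cos π/12 cos 11π/180 = (1/2)[cos(π/12-11π/180) + cos(π/12+11π/180)]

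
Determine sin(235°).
sin(235°) = -0.8192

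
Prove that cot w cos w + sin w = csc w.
LHS = cos²w/sin w + sin w = (cos²w + sin²w)/sin w = 1/sin w = csc w = RHS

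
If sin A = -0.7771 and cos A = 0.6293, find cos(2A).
cos(2A) = cos²A - sin²A = -0.2079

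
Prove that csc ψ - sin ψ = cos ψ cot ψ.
LHS = 1/sin ψ - sin ψ = (1 - sin²ψ)/sin ψ = cos²ψ/sin ψ = cos ψ · (cos ψ/sin ψ) = cos ψ cot ψ = RHS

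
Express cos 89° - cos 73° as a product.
cos 89° - cos 73° = -2 sin(81°) sin(8°)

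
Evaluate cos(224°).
cos(224°) = -0.7193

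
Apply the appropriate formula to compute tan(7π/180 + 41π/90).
tan(7π/180 + 41π/90) = (tan 7π/180 + tan 41π/90)/(1 - tan 7π/180 tan 41π/90) = 57.29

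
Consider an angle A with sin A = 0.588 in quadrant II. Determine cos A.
cos A = ±√(1 - sin²A) = -0.8089 (negative in QII)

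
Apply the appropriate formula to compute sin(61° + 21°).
sin(61° + 21°) = sin 61° cos 21° + cos 61° sin 21° = 0.9903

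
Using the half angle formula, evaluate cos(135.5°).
cos(135.5°) = -√((1 + cos 271°)/2) = -0.7133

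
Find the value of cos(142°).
cos(142°) = -0.788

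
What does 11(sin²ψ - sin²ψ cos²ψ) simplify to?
11(sin²ψ - sin²ψ cos²ψ) = 11(sin⁴ψ) (using Factoring)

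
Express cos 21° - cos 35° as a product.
cos 21° - cos 35° = -2 sin(28°) sin(-7°)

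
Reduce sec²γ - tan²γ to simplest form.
sec²γ - tan²γ = 1 (using Pythagorean identity)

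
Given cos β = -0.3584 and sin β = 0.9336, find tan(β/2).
tan(β/2) = sin β / (1 + cos β) = 1.455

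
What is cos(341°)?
cos(341°) = 0.9455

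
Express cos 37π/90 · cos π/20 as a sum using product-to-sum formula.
cos 37π/90 cos π/20 = (1/2)[cos(37π/90-π/20) + cos(37π/90+π/20)]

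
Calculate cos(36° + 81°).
cos(36° + 81°) = cos 36° cos 81° - sin 36° sin 81° = -0.454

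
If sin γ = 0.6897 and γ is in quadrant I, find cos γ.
cos γ = 0.7241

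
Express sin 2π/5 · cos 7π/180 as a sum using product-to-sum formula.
sin 2π/5 cos 7π/180 = (1/2)[sin(2π/5+7π/180) + sin(2π/5-7π/180)]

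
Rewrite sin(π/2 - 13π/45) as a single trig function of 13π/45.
sin(π/2 - 13π/45) = cos(13π/45)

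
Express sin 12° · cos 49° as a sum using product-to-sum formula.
sin 12° cos 49° = (1/2)[sin(12°+49°) + sin(12°-49°)]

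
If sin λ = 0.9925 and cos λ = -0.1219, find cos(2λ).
cos(2λ) = cos²λ - sin²λ = -0.9702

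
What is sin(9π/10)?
sin(9π/10) = 0.309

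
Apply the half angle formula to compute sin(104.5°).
sin(104.5°) = √((1 - cos 209°)/2) = 0.9681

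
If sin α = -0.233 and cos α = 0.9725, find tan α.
tan α = sin α / cos α = -0.2396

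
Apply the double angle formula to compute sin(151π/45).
sin(151π/45) = 2 sin 151π/90 cos 151π/90 = -0.8988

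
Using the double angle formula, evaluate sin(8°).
sin(8°) = 2 sin 4° cos 4° = 0.1392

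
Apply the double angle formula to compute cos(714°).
cos(714°) = cos²357° - sin²357° = 0.9945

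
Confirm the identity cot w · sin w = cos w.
LHS = (cos w/sin w) · sin w = cos w = RHS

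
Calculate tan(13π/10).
tan(13π/10) = 1.376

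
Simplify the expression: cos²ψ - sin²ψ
cos²ψ - sin²ψ = cos(2ψ) (using Double angle)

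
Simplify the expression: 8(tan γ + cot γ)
8(tan γ + cot γ) = 8(sec γ csc γ) (using Quotient identities)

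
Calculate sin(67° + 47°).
sin(67° + 47°) = sin 67° cos 47° + cos 67° sin 47° = 0.9135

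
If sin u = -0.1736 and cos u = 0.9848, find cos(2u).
cos(2u) = cos²u - sin²u = 0.9397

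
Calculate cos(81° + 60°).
cos(81° + 60°) = cos 81° cos 60° - sin 81° sin 60° = -0.7771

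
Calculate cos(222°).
cos(222°) = -0.7431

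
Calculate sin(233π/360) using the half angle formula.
sin(233π/360) = √((1 - cos 233π/180)/2) = 0.8949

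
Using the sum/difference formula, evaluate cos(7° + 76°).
cos(7° + 76°) = cos 7° cos 76° - sin 7° sin 76° = 0.1219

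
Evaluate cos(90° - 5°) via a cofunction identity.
cos(90° - 5°) = sin(5°) = 0.08716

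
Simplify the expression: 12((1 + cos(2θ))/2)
12((1 + cos(2θ))/2) = 12(cos²θ) (using Power reduction)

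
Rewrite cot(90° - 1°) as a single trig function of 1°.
cot(90° - 1°) = tan(1°)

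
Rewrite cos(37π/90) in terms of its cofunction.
cos(37π/90) = sin(π/2 - 37π/90) = sin(4π/45)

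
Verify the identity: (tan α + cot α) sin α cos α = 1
LHS = (sin α/cos α + cos α/sin α) sin α cos α = ((sin²α + cos²α)/(sin α cos α)) · sin α cos α = sin²α + cos²α = 1 = RHS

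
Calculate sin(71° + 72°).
sin(71° + 72°) = sin 71° cos 72° + cos 71° sin 72° = 0.6018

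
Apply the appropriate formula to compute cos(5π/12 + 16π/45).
cos(5π/12 + 16π/45) = cos 5π/12 cos 16π/45 - sin 5π/12 sin 16π/45 = -0.7547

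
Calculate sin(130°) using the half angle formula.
sin(130°) = √((1 - cos 260°)/2) = 0.766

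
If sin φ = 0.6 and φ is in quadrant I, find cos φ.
cos φ = 0.8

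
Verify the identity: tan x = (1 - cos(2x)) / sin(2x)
RHS = 2sin²x / (2 sin x cos x) = sin x/cos x = tan x = LHS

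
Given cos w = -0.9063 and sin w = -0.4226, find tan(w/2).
tan(w/2) = sin w / (1 + cos w) = -4.51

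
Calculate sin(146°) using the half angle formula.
sin(146°) = √((1 - cos 292°)/2) = 0.5592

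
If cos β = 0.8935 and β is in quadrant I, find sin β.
sin β = 0.4491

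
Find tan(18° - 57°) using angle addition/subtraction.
tan(18° - 57°) = (tan 18° - tan 57°)/(1 + tan 18° tan 57°) = -0.8098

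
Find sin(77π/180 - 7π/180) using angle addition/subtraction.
sin(77π/180 - 7π/180) = sin 77π/180 cos 7π/180 - cos 77π/180 sin 7π/180 = 0.9397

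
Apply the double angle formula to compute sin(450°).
sin(450°) = 2 sin 225° cos 225° = 1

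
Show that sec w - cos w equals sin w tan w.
LHS = 1/cos w - cos w = (1 - cos²w)/cos w = sin²w/cos w = sin w · (sin w/cos w) = sin w tan w = RHS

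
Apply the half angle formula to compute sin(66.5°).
sin(66.5°) = √((1 - cos 133°)/2) = 0.9171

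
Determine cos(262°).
cos(262°) = -0.1392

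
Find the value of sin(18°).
sin(18°) = 0.309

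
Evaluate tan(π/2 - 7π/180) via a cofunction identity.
tan(π/2 - 7π/180) = cot(7π/180) = 8.144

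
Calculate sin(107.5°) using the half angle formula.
sin(107.5°) = √((1 - cos 215°)/2) = 0.9537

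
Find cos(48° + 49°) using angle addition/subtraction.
cos(48° + 49°) = cos 48° cos 49° - sin 48° sin 49° = -0.1219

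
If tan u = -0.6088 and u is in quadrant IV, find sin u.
sin u = -0.52 (using tan²u + 1 = sec²u)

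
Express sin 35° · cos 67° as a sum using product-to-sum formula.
sin 35° cos 67° = (1/2)[sin(35°+67°) + sin(35°-67°)]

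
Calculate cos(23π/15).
cos(23π/15) = 0.1045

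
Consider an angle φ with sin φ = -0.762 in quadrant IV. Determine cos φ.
cos φ = √(1 - sin²φ) = 0.6476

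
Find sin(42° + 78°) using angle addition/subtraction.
sin(42° + 78°) = sin 42° cos 78° + cos 42° sin 78° = √3/2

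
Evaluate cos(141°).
cos(141°) = -0.7771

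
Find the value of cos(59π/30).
cos(59π/30) = 0.9945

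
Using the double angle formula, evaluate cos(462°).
cos(462°) = cos²231° - sin²231° = -0.2079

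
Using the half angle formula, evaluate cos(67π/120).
cos(67π/120) = -√((1 + cos 67π/60)/2) = -0.1822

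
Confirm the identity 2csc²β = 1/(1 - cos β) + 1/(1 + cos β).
RHS = [(1 + cos β) + (1 - cos β)] / [(1 - cos β)(1 + cos β)] = 2/(1 - cos²β) = 2/sin²β = 2csc²β = LHS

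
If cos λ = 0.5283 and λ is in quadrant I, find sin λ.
sin λ = 0.8491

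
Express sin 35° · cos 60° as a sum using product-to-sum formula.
sin 35° cos 60° = (1/2)[sin(35°+60°) + sin(35°-60°)]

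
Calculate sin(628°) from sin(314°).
sin(628°) = 2 sin 314° cos 314° = -0.9994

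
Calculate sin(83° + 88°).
sin(83° + 88°) = sin 83° cos 88° + cos 83° sin 88° = 0.1564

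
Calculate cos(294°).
cos(294°) = 0.4067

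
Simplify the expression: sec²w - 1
sec²w - 1 = tan²w (using Pythagorean identity)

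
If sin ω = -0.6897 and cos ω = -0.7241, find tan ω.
tan ω = sin ω / cos ω = 0.9525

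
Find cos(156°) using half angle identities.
cos(156°) = -√((1 + cos 312°)/2) = -0.9135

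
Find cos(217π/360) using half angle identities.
cos(217π/360) = -√((1 + cos 217π/180)/2) = -0.3173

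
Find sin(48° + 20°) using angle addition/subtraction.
sin(48° + 20°) = sin 48° cos 20° + cos 48° sin 20° = 0.9272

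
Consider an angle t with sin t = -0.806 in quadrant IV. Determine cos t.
cos t = √(1 - sin²t) = 0.5919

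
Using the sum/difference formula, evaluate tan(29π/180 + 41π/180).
tan(29π/180 + 41π/180) = (tan 29π/180 + tan 41π/180)/(1 - tan 29π/180 tan 41π/180) = 2.747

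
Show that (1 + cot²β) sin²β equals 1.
LHS = csc²β · sin²β = (1/sin²β) · sin²β = 1 = RHS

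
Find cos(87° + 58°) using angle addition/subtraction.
cos(87° + 58°) = cos 87° cos 58° - sin 87° sin 58° = -0.8192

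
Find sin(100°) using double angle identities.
sin(100°) = 2 sin 50° cos 50° = 0.9848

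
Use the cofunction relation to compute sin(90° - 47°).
sin(90° - 47°) = cos(47°) = 0.682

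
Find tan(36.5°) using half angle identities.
tan(36.5°) = sin 73° / (1 + cos 73°) = 0.74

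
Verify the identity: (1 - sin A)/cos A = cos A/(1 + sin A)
LHS = (1 - sin A)(1 + sin A) / (cos A(1 + sin A)) = (1 - sin²A) / (cos A(1 + sin A)) = cos²A / (cos A(1 + sin A)) = cos A/(1 + sin A) = RHS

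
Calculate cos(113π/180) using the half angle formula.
cos(113π/180) = -√((1 + cos 113π/90)/2) = -0.3907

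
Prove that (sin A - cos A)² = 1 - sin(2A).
LHS = sin²A - 2 sin A cos A + cos²A = (sin²A + cos²A) - 2 sin A cos A = 1 - sin(2A) = RHS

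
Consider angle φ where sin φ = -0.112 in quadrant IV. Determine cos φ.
cos φ = √(1 - sin²φ) = 0.9937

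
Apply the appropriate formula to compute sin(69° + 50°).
sin(69° + 50°) = sin 69° cos 50° + cos 69° sin 50° = 0.8746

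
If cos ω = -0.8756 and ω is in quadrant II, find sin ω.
sin ω = 0.483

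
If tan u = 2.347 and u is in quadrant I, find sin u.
sin u = 0.92 (using tan²u + 1 = sec²u)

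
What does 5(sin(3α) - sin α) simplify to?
5(sin(3α) - sin α) = 5(2 cos(2α) sin α) (using Sum-to-product)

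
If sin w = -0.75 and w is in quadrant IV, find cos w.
cos w = 0.6614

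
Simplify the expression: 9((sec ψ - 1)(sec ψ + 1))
9((sec ψ - 1)(sec ψ + 1)) = 9(tan²ψ) (using Diff. of squares)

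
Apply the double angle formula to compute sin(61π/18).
sin(61π/18) = 2 sin 61π/36 cos 61π/36 = -0.9397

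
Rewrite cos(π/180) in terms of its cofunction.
cos(π/180) = sin(π/2 - π/180) = sin(89π/180)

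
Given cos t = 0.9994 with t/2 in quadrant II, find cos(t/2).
cos(t/2) = ±√((1 + cos t)/2); negative since t/2 ∈ QII, so cos(t/2) = -0.9998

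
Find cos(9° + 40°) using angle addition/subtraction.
cos(9° + 40°) = cos 9° cos 40° - sin 9° sin 40° = 0.6561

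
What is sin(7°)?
sin(7°) = 0.1219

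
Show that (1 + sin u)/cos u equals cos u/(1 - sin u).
LHS = (1 + sin u)(1 - sin u) / (cos u(1 - sin u)) = (1 - sin²u) / (cos u(1 - sin u)) = cos²u / (cos u(1 - sin u)) = cos u/(1 - sin u) = RHS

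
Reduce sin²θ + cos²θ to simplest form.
sin²θ + cos²θ = 1 (using Pythagorean identity)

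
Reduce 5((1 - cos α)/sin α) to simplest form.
5((1 - cos α)/sin α) = 5(tan(α/2)) (using Half angle)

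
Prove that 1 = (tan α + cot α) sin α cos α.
RHS = (sin α/cos α + cos α/sin α) sin α cos α = ((sin²α + cos²α)/(sin α cos α)) · sin α cos α = sin²α + cos²α = 1 = LHS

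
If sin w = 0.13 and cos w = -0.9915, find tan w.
tan w = sin w / cos w = -0.1311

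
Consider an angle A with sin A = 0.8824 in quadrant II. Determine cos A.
cos A = ±√(1 - sin²A) = -0.4705 (negative in QII)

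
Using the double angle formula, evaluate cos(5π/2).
cos(5π/2) = cos²5π/4 - sin²5π/4 = 0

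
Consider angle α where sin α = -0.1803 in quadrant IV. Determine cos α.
cos α = √(1 - sin²α) = 0.9836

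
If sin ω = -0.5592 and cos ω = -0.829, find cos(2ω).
cos(2ω) = cos²ω - sin²ω = 0.3745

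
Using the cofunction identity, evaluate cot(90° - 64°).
cot(90° - 64°) = tan(64°) = 2.05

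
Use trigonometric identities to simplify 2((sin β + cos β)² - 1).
2((sin β + cos β)² - 1) = 2(sin(2β)) (using Pythagorean + double angle)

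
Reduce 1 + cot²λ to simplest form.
1 + cot²λ = csc²λ (using Pythagorean identity)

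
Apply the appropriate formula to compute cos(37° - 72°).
cos(37° - 72°) = cos 37° cos 72° + sin 37° sin 72° = 0.8192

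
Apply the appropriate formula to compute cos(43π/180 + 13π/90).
cos(43π/180 + 13π/90) = cos 43π/180 cos 13π/90 - sin 43π/180 sin 13π/90 = 0.3584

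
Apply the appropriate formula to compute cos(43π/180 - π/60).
cos(43π/180 - π/60) = cos 43π/180 cos π/60 + sin 43π/180 sin π/60 = 0.766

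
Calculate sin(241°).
sin(241°) = -0.8746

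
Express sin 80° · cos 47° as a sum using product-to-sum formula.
sin 80° cos 47° = (1/2)[sin(80°+47°) + sin(80°-47°)]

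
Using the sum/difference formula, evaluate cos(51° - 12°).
cos(51° - 12°) = cos 51° cos 12° + sin 51° sin 12° = 0.7771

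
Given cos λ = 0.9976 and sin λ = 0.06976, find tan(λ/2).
tan(λ/2) = sin λ / (1 + cos λ) = 0.03492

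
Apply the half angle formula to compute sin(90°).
sin(90°) = √((1 - cos 180°)/2) = 1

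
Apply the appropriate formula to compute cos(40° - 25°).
cos(40° - 25°) = cos 40° cos 25° + sin 40° sin 25° = (√6+√2)/4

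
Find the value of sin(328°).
sin(328°) = -0.5299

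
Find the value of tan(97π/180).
tan(97π/180) = -8.144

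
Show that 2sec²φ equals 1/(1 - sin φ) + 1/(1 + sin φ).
RHS = [(1 + sin φ) + (1 - sin φ)] / [(1 - sin φ)(1 + sin φ)] = 2/(1 - sin²φ) = 2/cos²φ = 2sec²φ = LHS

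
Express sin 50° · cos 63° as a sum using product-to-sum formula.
sin 50° cos 63° = (1/2)[sin(50°+63°) + sin(50°-63°)]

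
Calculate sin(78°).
sin(78°) = 0.9781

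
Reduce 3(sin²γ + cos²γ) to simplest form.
3(sin²γ + cos²γ) = 3 (using Pythagorean identity)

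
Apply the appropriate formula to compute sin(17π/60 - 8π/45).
sin(17π/60 - 8π/45) = sin 17π/60 cos 8π/45 - cos 17π/60 sin 8π/45 = 0.3256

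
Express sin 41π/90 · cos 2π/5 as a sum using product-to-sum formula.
sin 41π/90 cos 2π/5 = (1/2)[sin(41π/90+2π/5) + sin(41π/90-2π/5)]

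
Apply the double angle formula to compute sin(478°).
sin(478°) = 2 sin 239° cos 239° = 0.8829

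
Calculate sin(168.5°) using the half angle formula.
sin(168.5°) = √((1 - cos 337°)/2) = 0.1994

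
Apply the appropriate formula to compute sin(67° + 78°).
sin(67° + 78°) = sin 67° cos 78° + cos 67° sin 78° = 0.5736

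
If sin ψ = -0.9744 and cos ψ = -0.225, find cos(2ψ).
cos(2ψ) = cos²ψ - sin²ψ = -0.8988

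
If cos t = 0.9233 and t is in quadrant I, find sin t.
sin t = 0.3841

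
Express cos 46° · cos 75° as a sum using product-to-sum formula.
cos 46° cos 75° = (1/2)[cos(46°-75°) + cos(46°+75°)]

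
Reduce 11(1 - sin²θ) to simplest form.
11(1 - sin²θ) = 11(cos²θ) (using Pythagorean identity)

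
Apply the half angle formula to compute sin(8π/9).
sin(8π/9) = √((1 - cos 16π/9)/2) = 0.342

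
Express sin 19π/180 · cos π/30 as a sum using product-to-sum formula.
sin 19π/180 cos π/30 = (1/2)[sin(19π/180+π/30) + sin(19π/180-π/30)]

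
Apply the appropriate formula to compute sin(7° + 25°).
sin(7° + 25°) = sin 7° cos 25° + cos 7° sin 25° = 0.5299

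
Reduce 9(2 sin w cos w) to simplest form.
9(2 sin w cos w) = 9(sin(2w)) (using Double angle)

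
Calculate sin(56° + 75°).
sin(56° + 75°) = sin 56° cos 75° + cos 56° sin 75° = 0.7547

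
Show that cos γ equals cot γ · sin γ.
RHS = (cos γ/sin γ) · sin γ = cos γ = LHS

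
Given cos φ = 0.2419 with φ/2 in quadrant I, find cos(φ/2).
cos(φ/2) = ±√((1 + cos φ)/2); positive since φ/2 ∈ QI, so cos(φ/2) = 0.788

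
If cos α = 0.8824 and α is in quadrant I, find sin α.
sin α = 0.4705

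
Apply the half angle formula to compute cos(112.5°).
cos(112.5°) = -√((1 + cos 225°)/2) = -0.3827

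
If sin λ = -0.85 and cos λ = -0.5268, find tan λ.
tan λ = sin λ / cos λ = 1.614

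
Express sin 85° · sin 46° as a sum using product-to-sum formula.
sin 85° sin 46° = (1/2)[cos(85°-46°) - cos(85°+46°)]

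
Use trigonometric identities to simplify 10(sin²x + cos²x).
10(sin²x + cos²x) = 10 (using Pythagorean identity)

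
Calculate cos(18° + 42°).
cos(18° + 42°) = cos 18° cos 42° - sin 18° sin 42° = 1/2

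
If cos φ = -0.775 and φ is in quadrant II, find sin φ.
sin φ = 0.632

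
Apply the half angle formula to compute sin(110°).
sin(110°) = √((1 - cos 220°)/2) = 0.9397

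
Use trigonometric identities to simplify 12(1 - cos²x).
12(1 - cos²x) = 12(sin²x) (using Pythagorean identity)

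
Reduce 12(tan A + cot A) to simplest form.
12(tan A + cot A) = 12(sec A csc A) (using Quotient identities)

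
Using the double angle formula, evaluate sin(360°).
sin(360°) = 2 sin 180° cos 180° = 0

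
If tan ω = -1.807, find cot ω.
cot ω = 1/tan ω = -0.5534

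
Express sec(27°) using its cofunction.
sec(27°) = csc(90° - 27°) = csc(63°)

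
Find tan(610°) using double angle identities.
tan(610°) = 2 tan 305° / (1 - tan²305°) = 2.747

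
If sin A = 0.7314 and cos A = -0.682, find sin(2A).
sin(2A) = 2 sin A cos A = -0.9976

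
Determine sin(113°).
sin(113°) = 0.9205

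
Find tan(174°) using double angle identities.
tan(174°) = 2 tan 87° / (1 - tan²87°) = -0.1051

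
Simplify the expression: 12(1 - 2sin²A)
12(1 - 2sin²A) = 12(cos(2A)) (using Double angle)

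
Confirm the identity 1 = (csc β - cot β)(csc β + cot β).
RHS = csc²β - cot²β = (1 + cot²β) - cot²β = 1 = LHS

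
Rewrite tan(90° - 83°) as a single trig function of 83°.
tan(90° - 83°) = cot(83°)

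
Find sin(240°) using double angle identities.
sin(240°) = 2 sin 120° cos 120° = -√3/2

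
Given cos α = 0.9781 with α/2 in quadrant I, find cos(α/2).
cos(α/2) = ±√((1 + cos α)/2); positive since α/2 ∈ QI, so cos(α/2) = 0.9945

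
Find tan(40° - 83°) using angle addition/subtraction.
tan(40° - 83°) = (tan 40° - tan 83°)/(1 + tan 40° tan 83°) = -0.9325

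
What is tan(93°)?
tan(93°) = -19.08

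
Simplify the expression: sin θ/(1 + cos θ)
sin θ/(1 + cos θ) = tan(θ/2) (using Half angle)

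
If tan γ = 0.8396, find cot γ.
cot γ = 1/tan γ = 1.191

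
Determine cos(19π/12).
cos(19π/12) = (√6-√2)/4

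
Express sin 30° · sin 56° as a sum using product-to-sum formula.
sin 30° sin 56° = (1/2)[cos(30°-56°) - cos(30°+56°)]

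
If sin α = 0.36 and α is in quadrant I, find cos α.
cos α = 0.933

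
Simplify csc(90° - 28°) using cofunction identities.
csc(90° - 28°) = sec(28°)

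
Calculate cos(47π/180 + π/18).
cos(47π/180 + π/18) = cos 47π/180 cos π/18 - sin 47π/180 sin π/18 = 0.5446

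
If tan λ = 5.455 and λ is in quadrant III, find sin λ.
sin λ = -0.9836 (using tan²λ + 1 = sec²λ)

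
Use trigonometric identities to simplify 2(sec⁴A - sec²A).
2(sec⁴A - sec²A) = 2(tan⁴A + tan²A) (using Pythagorean)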